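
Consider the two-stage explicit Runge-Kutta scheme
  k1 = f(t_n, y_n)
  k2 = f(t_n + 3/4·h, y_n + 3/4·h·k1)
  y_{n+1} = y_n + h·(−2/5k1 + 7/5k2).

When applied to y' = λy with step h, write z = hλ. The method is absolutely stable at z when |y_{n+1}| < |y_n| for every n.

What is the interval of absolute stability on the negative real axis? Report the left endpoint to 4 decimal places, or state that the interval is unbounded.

(-0.9524, 0).

With y'=λy (z=hλ):
  k1=λy_n ⇒ h·k1=z·y_n;  k2=λ(1+3/4z)y_n ⇒ h·k2=z(1+3/4z)y_n
  y_{n+1}/y_n = 1 − 2/5z + 7/5z(1+3/4z) = 1 + z + 21/20z²
  ⇒ R(z) = 1 + z + 21/20z².

Solve |R(x)|<1 on ℝ⁻.
x=-0.99: |R|=1.0391
R=1: x+21/20x²=0 ⇒ x=−20/21=-0.9524; min R=1−1/(4·21/20)=0.7619>−1
Confirm numerically:
  x=-0.897: |R|=0.94784 <1
  x=-0.854: |R|=0.91178 <1
  x=-0.725: |R|=0.82691 <1
  x=-1.489: |R|=1.83898 >1
  x=-1.423: |R|=1.70318 >1
  x=-1.385: |R|=1.62914 >1
So |R|<1 on (-0.9524, 0).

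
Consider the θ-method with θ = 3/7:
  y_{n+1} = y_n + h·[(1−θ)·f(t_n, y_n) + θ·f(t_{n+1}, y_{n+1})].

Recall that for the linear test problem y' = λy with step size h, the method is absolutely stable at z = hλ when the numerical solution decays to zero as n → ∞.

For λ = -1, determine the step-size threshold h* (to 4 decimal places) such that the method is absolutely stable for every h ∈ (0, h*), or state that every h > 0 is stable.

(-14.0000,0); λ=-1 ⇒ h* = (14)/1 = 14.0000.

With y'=λy (z=hλ):
  y_{n+1} = y_n + z·[4/7·y_n + 3/7·y_{n+1}] ⇒ (1 − 3/7z)y_{n+1} = (1 + 4/7z)y_n
  Hence R(z) = (1 + 4/7z)/(1 − 3/7z).

Need |R(x)|<1, x<0.
x=-1.34: |R|=0.1488
R=−1: 1+4/7x = −1+3/7x ⇒ -1/7x=2 ⇒ x=2/(-1/7)=-14.0000
Confirm numerically:
  x=-13.647: |R|=0.99264 <1
  x=-9.706: |R|=0.88111 <1
  x=-7.663: |R|=0.78869 <1
  x=-6.183: |R|=0.69404 <1
  x=-14.263: |R|=1.00528 >1
  x=-14.245: |R|=1.00493 >1
  x=-14.059: |R|=1.00120 >1
So |R|<1 on (-14.0000, 0).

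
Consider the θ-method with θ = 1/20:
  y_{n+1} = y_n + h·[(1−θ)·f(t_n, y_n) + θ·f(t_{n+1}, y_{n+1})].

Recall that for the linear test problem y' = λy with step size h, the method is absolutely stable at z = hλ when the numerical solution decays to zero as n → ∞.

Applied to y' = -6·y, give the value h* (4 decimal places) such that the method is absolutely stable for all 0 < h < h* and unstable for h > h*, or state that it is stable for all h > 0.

With y'=λy (z=hλ):
  y_{n+1} = y_n + z·[19/20·y_n + 1/20·y_{n+1}] ⇒ (1 − 1/20z)y_{n+1} = (1 + 19/20z)y_n
  Hence R(z) = (1 + 19/20z)/(1 − 1/20z).

Boundary: |R(x)|=1, x<0.
x=-1.8: |R|=0.6514
R=−1: 1+19/20x = −1+1/20x ⇒ -9/10x=2 ⇒ x=2/(-9/10)=-2.2222
Confirm numerically:
  x=-1.606: |R|=0.48662 <1
  x=-1.395: |R|=0.30404 <1
  x=-1.198: |R|=0.13030 <1
  x=-1.136: |R|=0.07494 <1
  x=-2.678: |R|=1.36176 >1
  x=-2.292: |R|=1.05634 >1
So |R|<1 on (-2.2222, 0).

(-2.2222,0); λ=-6 ⇒ h* = (20/9)/6 = 0.3704.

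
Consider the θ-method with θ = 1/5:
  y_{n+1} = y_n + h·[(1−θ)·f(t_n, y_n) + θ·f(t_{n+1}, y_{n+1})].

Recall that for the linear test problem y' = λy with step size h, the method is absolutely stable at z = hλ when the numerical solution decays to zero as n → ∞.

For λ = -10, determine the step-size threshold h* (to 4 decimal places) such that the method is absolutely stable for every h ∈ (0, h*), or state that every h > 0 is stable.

(-3.3333,0); λ=-10 ⇒ h* = (10/3)/10 = 0.3333.

On y'=λy, z=hλ:
  y_{n+1} = y_n + z·[4/5·y_n + 1/5·y_{n+1}] ⇒ (1 − 1/5z)y_{n+1} = (1 + 4/5z)y_n
  Hence R(z) = (1 + 4/5z)/(1 − 1/5z).

Need |R(x)|<1, x<0.
x=-1.59: |R|=0.2064
R=−1: 1+4/5x = −1+1/5x ⇒ -3/5x=2 ⇒ x=2/(-3/5)=-3.3333
Confirm numerically:
  x=-3.121: |R|=0.92156 <1
  x=-1.993: |R|=0.42500 <1
  x=-1.888: |R|=0.37050 <1
  x=-3.933: |R|=1.20139 >1
  x=-3.839: |R|=1.17163 >1
  x=-3.635: |R|=1.10481 >1
Interval (-3.3333, 0).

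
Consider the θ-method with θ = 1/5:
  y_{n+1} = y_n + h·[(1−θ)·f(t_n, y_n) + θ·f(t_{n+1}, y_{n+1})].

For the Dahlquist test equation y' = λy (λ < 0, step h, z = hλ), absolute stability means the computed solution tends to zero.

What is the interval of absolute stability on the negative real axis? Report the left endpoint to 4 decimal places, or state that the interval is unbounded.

z∈(-3.3333,0).

With y'=λy (z=hλ):
  y_{n+1} = y_n + z·[4/5·y_n + 1/5·y_{n+1}] ⇒ (1 − 1/5z)y_{n+1} = (1 + 4/5z)y_n
  Hence R(z) = (1 + 4/5z)/(1 − 1/5z).

Solve |R(x)|<1 on ℝ⁻.
x=-1.62: |R|=0.2236
R=−1: 1+4/5x = −1+1/5x ⇒ -3/5x=2 ⇒ x=2/(-3/5)=-3.3333
Confirm numerically:
  x=-2.703: |R|=0.75451 <1
  x=-1.871: |R|=0.36152 <1
  x=-1.505: |R|=0.15680 <1
  x=-3.931: |R|=1.20076 >1
  x=-3.420: |R|=1.03088 >1
So |R|<1 on (-3.3333, 0).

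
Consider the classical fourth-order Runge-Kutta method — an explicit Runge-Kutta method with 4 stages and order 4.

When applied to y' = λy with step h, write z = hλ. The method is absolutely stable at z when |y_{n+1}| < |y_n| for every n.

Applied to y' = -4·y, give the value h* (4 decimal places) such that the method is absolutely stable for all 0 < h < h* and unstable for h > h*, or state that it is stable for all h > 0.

(-2.7853,0); λ=-4 ⇒ h* = 0.6963.

On y'=λy, z=hλ:
  order 4, 4-stage ⇒ R(z)=1+z+z^2/2+z^3/6+z^4/24
  (e.g. R(-1.12)=0.33861, |R|=0.33861)

Find x<0 with |R(x)|<1.
x=-1.12: |R|=0.3386
|R(-2.51)|=0.6583 |R(-1.41)|=0.2815 |R(-0.76)|=0.4695
Bisect:
  x_lo=-3.3392 |R|=2.2108  x_hi=-0.3722 |R|=0.6893
  mid=-1.85568 |R|=0.29516 →hi
  mid=-2.59744 |R|=0.75179 →hi
  mid=-2.96831 |R|=1.31287 →lo
  mid=-2.78288 |R|=0.99636 →hi
  mid=-2.87559 |R|=1.14490 →lo
  mid=-2.82923 |R|=1.06830 →lo
  mid=-2.80605 |R|=1.03176 →lo
  mid=-2.79447 |R|=1.01392 →lo
  mid=-2.78867 |R|=1.00510 →lo
  mid=-2.78577 |R|=1.00072 →lo
  ...
  [-2.78541,-2.78523] ⇒ x*=-2.7853
Stable set (-2.7853, 0).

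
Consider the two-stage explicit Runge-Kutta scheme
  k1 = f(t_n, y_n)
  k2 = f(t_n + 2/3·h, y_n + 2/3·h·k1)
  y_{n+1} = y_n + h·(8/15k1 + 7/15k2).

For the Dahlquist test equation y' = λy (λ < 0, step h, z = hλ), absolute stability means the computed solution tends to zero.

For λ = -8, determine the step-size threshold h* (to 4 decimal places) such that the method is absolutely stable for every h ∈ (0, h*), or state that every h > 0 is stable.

(-3.2143,0); λ=-8 ⇒ h* = (45/14)/8 = 0.4018.

Set f=λy, z=hλ:
  k1=λy_n ⇒ h·k1=z·y_n;  k2=λ(1+2/3z)y_n ⇒ h·k2=z(1+2/3z)y_n
  y_{n+1}/y_n = 1 + 8/15z + 7/15z(1+2/3z) = 1 + z + 14/45z²
  ⇒ R(z) = 1 + z + 14/45z².

Find x<0 with |R(x)|<1.
x=-0.81: |R|=0.3941
R=1: x+14/45x²=0 ⇒ x=−45/14=-3.2143; min R=1−1/(4·14/45)=0.1964>−1
Confirm numerically:
  x=-3.175: |R|=0.96119 <1
  x=-3.108: |R|=0.89723 <1
  x=-2.538: |R|=0.46600 <1
  x=-3.530: |R|=1.34672 >1
  x=-3.416: |R|=1.21437 >1
  x=-3.370: |R|=1.16326 >1
Interval (-3.2143, 0).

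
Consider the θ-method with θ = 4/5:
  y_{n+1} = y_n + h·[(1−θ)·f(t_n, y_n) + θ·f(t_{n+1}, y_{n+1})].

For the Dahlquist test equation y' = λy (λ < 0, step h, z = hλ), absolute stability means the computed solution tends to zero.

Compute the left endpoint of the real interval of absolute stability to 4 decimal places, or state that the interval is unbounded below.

(−∞, 0) — no finite endpoint.

Test eqn y'=λy, z=hλ:
  y_{n+1} = y_n + z·[1/5·y_n + 4/5·y_{n+1}] ⇒ (1 − 4/5z)y_{n+1} = (1 + 1/5z)y_n
  R(z) = (1 + 1/5z)/(1 − 4/5z).

Solve |R(x)|<1 on ℝ⁻.
x=-0.83: |R|=0.5012
x=-2: |R|=0.2308
x=-10: |R|=0.1111
x=-100: |R|=0.2346
θ=4/5≥1/2 ⇒ |1+1/5x|<|1−4/5x| ∀x<0 ⇒ stable on all of ℝ⁻.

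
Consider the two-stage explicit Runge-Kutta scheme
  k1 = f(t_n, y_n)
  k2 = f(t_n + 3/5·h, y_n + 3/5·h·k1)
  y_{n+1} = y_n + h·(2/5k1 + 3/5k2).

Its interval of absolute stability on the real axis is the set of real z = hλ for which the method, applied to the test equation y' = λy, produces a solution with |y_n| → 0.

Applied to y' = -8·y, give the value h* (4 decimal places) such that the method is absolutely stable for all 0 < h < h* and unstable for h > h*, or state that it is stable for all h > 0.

Test eqn y'=λy, z=hλ:
  k1=λy_n ⇒ h·k1=z·y_n;  k2=λ(1+3/5z)y_n ⇒ h·k2=z(1+3/5z)y_n
  y_{n+1}/y_n = 1 + 2/5z + 3/5z(1+3/5z) = 1 + z + 9/25z²
  ⇒ R(z) = 1 + z + 9/25z².

Solve |R(x)|<1 on ℝ⁻.
x=-1.78: |R|=0.3606
R=1: x+9/25x²=0 ⇒ x=−25/9=-2.7778; min R=1−1/(4·9/25)=0.3056>−1
Confirm numerically:
  x=-2.397: |R|=0.67142 <1
  x=-2.331: |R|=0.62508 <1
  x=-2.065: |R|=0.47012 <1
  x=-3.375: |R|=1.72562 >1
  x=-3.318: |R|=1.64528 >1
  x=-3.050: |R|=1.29890 >1
Interval (-2.7778, 0).

(-2.7778,0); λ=-8 ⇒ h* = (25/9)/8 = 0.3472.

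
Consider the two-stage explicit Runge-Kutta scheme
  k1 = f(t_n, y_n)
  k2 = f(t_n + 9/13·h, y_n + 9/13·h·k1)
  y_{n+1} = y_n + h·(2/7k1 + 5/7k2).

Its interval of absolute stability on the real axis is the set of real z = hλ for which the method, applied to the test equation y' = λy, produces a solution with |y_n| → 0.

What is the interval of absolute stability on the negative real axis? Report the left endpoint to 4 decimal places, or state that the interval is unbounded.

With y'=λy (z=hλ):
  k1=λy_n ⇒ h·k1=z·y_n;  k2=λ(1+9/13z)y_n ⇒ h·k2=z(1+9/13z)y_n
  y_{n+1}/y_n = 1 + 2/7z + 5/7z(1+9/13z) = 1 + z + 45/91z²
  ⇒ R(z) = 1 + z + 45/91z².

Find x<0 with |R(x)|<1.
x=-0.51: |R|=0.6186
R=1: x+45/91x²=0 ⇒ x=−91/45=-2.0222; min R=1−1/(4·45/91)=0.4944>−1
Confirm numerically:
  x=-0.909: |R|=0.49960 <1
  x=-0.908: |R|=0.49970 <1
  x=-0.821: |R|=0.51232 <1
  x=-2.452: |R|=1.52112 >1
  x=-2.249: |R|=1.25221 >1
Interval (-2.0222, 0).

(-2.0222, 0).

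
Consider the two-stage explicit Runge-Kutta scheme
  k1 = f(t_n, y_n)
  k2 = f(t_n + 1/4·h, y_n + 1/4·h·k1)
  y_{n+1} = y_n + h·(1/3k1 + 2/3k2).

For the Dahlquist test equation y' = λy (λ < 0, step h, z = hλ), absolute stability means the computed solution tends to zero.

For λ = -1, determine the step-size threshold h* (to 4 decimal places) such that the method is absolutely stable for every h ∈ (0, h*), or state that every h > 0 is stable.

(-6.0000,0); λ=-1 ⇒ h* = (6)/1 = 6.0000.

With y'=λy (z=hλ):
  k1=λy_n ⇒ h·k1=z·y_n;  k2=λ(1+1/4z)y_n ⇒ h·k2=z(1+1/4z)y_n
  y_{n+1}/y_n = 1 + 1/3z + 2/3z(1+1/4z) = 1 + z + 1/6z²
  Hence R(z) = 1 + z + 1/6z².

Need |R(x)|<1, x<0.
x=-1.33: |R|=0.0352
R=1: x+1/6x²=0 ⇒ x=−6=-6.0000; min R=1−1/(4·1/6)=-0.5000>−1
Confirm numerically:
  x=-5.593: |R|=0.62061 <1
  x=-5.298: |R|=0.38013 <1
  x=-5.126: |R|=0.25331 <1
  x=-3.670: |R|=0.42518 <1
  x=-6.480: |R|=1.51840 >1
  x=-6.425: |R|=1.45510 >1
Stable set (-6.0000, 0).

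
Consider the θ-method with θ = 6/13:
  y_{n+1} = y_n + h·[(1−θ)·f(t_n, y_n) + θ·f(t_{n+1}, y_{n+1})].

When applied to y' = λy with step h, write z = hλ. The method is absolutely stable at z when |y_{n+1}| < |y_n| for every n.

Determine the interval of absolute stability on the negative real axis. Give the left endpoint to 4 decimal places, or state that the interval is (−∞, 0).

Set f=λy, z=hλ:
  y_{n+1} = y_n + z·[7/13·y_n + 6/13·y_{n+1}] ⇒ (1 − 6/13z)y_{n+1} = (1 + 7/13z)y_n
  so R(z) = (1 + 7/13z)/(1 − 6/13z).

Need |R(x)|<1, x<0.
x=-0.99: |R|=0.3205
R=−1: 1+7/13x = −1+6/13x ⇒ -1/13x=2 ⇒ x=2/(-1/13)=-26.0000
Confirm numerically:
  x=-24.115: |R|=0.98805 <1
  x=-17.413: |R|=0.92691 <1
  x=-13.289: |R|=0.86293 <1
  x=-12.270: |R|=0.84149 <1
  x=-26.472: |R|=1.00275 >1
  x=-26.248: |R|=1.00145 >1
  x=-26.103: |R|=1.00061 >1
So |R|<1 on (-26.0000, 0).

z∈(-26.0000,0).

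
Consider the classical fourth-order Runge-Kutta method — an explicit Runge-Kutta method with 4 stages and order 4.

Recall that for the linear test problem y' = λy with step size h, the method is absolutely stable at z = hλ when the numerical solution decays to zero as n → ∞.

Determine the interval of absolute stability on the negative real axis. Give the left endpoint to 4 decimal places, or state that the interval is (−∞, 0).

On y'=λy, z=hλ:
  order 4, 4-stage ⇒ R(z)=1+z+z^2/2+z^3/6+z^4/24
  (e.g. R(-1.67)=0.27229, |R|=0.27229)

Find x<0 with |R(x)|<1.
x=-1.67: |R|=0.2723
|R(-1.49)|=0.2741 |R(-1.06)|=0.3559 |R(-0.53)|=0.5889
Bisect:
  x_lo=-3.3551 |R|=2.2584  x_hi=-0.1748 |R|=0.8397
  mid=-1.76493 |R|=0.28057 →hi
  mid=-2.56001 |R|=0.71018 →hi
  mid=-2.95756 |R|=1.29234 →lo
  mid=-2.75879 |R|=0.96076 →hi
  mid=-2.85817 |R|=1.11555 →lo
  mid=-2.80848 |R|=1.03552 →lo
  mid=-2.78363 |R|=0.99750 →hi
  ...
  [-2.78538,-2.78519] ⇒ x*=-2.7853
Interval (-2.7853, 0).

z∈(-2.7853,0).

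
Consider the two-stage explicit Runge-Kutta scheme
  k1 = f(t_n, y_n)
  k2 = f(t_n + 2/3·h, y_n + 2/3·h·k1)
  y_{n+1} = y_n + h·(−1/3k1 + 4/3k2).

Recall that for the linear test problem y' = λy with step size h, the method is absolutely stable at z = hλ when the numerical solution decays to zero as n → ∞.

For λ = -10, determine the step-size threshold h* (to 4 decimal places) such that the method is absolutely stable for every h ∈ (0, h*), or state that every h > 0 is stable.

(-1.1250,0); λ=-10 ⇒ h* = (9/8)/10 = 0.1125.

Test eqn y'=λy, z=hλ:
  k1=λy_n ⇒ h·k1=z·y_n;  k2=λ(1+2/3z)y_n ⇒ h·k2=z(1+2/3z)y_n
  y_{n+1}/y_n = 1 − 1/3z + 4/3z(1+2/3z) = 1 + z + 8/9z²
  R(z) = 1 + z + 8/9z².

Solve |R(x)|<1 on ℝ⁻.
x=-1.25: |R|=1.1389
R=1: x+8/9x²=0 ⇒ x=−9/8=-1.1250; min R=1−1/(4·8/9)=0.7188>−1
Confirm numerically:
  x=-1.097: |R|=0.97270 <1
  x=-1.036: |R|=0.91804 <1
  x=-0.767: |R|=0.75592 <1
  x=-0.702: |R|=0.73605 <1
  x=-1.584: |R|=1.64627 >1
  x=-1.434: |R|=1.39387 >1
  x=-1.261: |R|=1.15244 >1
So |R|<1 on (-1.1250, 0).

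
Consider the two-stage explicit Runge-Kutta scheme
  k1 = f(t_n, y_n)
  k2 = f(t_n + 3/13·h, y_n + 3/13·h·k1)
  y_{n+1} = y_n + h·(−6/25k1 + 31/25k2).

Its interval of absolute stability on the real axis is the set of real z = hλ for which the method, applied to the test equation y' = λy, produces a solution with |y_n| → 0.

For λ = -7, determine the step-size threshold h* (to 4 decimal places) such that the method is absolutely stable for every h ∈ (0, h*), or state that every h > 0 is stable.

With y'=λy (z=hλ):
  k1=λy_n ⇒ h·k1=z·y_n;  k2=λ(1+3/13z)y_n ⇒ h·k2=z(1+3/13z)y_n
  y_{n+1}/y_n = 1 − 6/25z + 31/25z(1+3/13z) = 1 + z + 93/325z²
  Hence R(z) = 1 + z + 93/325z².

Find x<0 with |R(x)|<1.
x=-1.59: |R|=0.1334
R=1: x+93/325x²=0 ⇒ x=−325/93=-3.4946; min R=1−1/(4·93/325)=0.1263>−1
Confirm numerically:
  x=-2.254: |R|=0.19981 <1
  x=-2.034: |R|=0.14986 <1
  x=-1.935: |R|=0.13642 <1
  x=-1.752: |R|=0.12635 <1
  x=-3.845: |R|=1.38551 >1
  x=-3.810: |R|=1.34384 >1
  x=-3.696: |R|=1.21298 >1
Interval (-3.4946, 0).

(-3.4946,0); λ=-7 ⇒ h* = (325/93)/7 = 0.4992.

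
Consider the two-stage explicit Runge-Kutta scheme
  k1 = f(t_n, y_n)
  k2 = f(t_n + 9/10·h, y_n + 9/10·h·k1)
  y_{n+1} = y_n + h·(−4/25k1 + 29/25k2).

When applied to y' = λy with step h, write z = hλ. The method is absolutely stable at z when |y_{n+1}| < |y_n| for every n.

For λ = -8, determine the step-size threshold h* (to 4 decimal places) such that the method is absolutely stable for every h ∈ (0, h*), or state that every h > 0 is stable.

(-0.9579,0); λ=-8 ⇒ h* = (250/261)/8 = 0.1197.

Test eqn y'=λy, z=hλ:
  k1=λy_n ⇒ h·k1=z·y_n;  k2=λ(1+9/10z)y_n ⇒ h·k2=z(1+9/10z)y_n
  y_{n+1}/y_n = 1 − 4/25z + 29/25z(1+9/10z) = 1 + z + 261/250z²
  ⇒ R(z) = 1 + z + 261/250z².

Find x<0 with |R(x)|<1.
x=-1.03: |R|=1.0776
R=1: x+261/250x²=0 ⇒ x=−250/261=-0.9579; min R=1−1/(4·261/250)=0.7605>−1
Confirm numerically:
  x=-0.740: |R|=0.83169 <1
  x=-0.708: |R|=0.81532 <1
  x=-0.602: |R|=0.77635 <1
  x=-1.482: |R|=1.81096 >1
  x=-1.410: |R|=1.66558 >1
  x=-1.063: |R|=1.11669 >1
Interval (-0.9579, 0).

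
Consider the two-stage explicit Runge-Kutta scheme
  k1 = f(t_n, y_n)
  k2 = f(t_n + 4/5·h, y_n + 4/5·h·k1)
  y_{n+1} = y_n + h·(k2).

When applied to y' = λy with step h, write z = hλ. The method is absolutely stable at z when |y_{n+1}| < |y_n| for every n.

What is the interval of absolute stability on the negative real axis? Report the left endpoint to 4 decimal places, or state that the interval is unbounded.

On y'=λy, z=hλ:
  k1=λy_n ⇒ h·k1=z·y_n;  k2=λ(1+4/5z)y_n ⇒ h·k2=z(1+4/5z)y_n
  y_{n+1}/y_n = 1 + z(1+4/5z) = 1 + z + 4/5z²
  Hence R(z) = 1 + z + 4/5z².

Solve |R(x)|<1 on ℝ⁻.
x=-0.49: |R|=0.7021
R=1: x+4/5x²=0 ⇒ x=−5/4=-1.2500; min R=1−1/(4·4/5)=0.6875>−1
Confirm numerically:
  x=-1.096: |R|=0.86497 <1
  x=-1.095: |R|=0.86422 <1
  x=-1.044: |R|=0.82795 <1
  x=-0.959: |R|=0.77674 <1
  x=-1.737: |R|=1.67674 >1
  x=-1.671: |R|=1.56279 >1
  x=-1.325: |R|=1.07950 >1
So |R|<1 on (-1.2500, 0).

z∈(-1.2500,0).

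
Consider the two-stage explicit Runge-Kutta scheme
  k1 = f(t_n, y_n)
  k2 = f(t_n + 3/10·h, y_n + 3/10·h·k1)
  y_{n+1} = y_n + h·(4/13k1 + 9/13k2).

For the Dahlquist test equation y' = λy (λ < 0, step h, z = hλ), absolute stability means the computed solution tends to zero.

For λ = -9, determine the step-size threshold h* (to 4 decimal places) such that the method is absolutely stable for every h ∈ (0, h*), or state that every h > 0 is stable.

On y'=λy, z=hλ:
  k1=λy_n ⇒ h·k1=z·y_n;  k2=λ(1+3/10z)y_n ⇒ h·k2=z(1+3/10z)y_n
  y_{n+1}/y_n = 1 + 4/13z + 9/13z(1+3/10z) = 1 + z + 27/130z²
  R(z) = 1 + z + 27/130z².

Need |R(x)|<1, x<0.
x=-0.48: |R|=0.5679
R=1: x+27/130x²=0 ⇒ x=−130/27=-4.8148; min R=1−1/(4·27/130)=-0.2037>−1
Confirm numerically:
  x=-4.428: |R|=0.64426 <1
  x=-4.359: |R|=0.58734 <1
  x=-3.068: |R|=0.11307 <1
  x=-2.049: |R|=0.17702 <1
  x=-4.864: |R|=1.04969 >1
  x=-4.840: |R|=1.02532 >1
  x=-4.837: |R|=1.02229 >1
Stable set (-4.8148, 0).

(-4.8148,0); λ=-9 ⇒ h* = (130/27)/9 = 0.5350.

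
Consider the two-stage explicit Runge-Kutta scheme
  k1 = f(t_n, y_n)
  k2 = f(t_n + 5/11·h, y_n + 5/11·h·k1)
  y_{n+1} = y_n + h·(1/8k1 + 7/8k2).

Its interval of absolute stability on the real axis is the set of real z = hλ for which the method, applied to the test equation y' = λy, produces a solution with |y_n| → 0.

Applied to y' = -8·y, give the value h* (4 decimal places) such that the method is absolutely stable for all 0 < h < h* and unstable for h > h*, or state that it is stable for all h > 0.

(-2.5143,0); λ=-8 ⇒ h* = (88/35)/8 = 0.3143.

With y'=λy (z=hλ):
  k1=λy_n ⇒ h·k1=z·y_n;  k2=λ(1+5/11z)y_n ⇒ h·k2=z(1+5/11z)y_n
  y_{n+1}/y_n = 1 + 1/8z + 7/8z(1+5/11z) = 1 + z + 35/88z²
  so R(z) = 1 + z + 35/88z².

Need |R(x)|<1, x<0.
x=-0.3: |R|=0.7358
R=1: x+35/88x²=0 ⇒ x=−88/35=-2.5143; min R=1−1/(4·35/88)=0.3714>−1
Confirm numerically:
  x=-2.343: |R|=0.84038 <1
  x=-1.888: |R|=0.52972 <1
  x=-1.759: |R|=0.47160 <1
  x=-1.755: |R|=0.47001 <1
  x=-2.799: |R|=1.31695 >1
  x=-2.738: |R|=1.24362 >1
Stable set (-2.5143, 0).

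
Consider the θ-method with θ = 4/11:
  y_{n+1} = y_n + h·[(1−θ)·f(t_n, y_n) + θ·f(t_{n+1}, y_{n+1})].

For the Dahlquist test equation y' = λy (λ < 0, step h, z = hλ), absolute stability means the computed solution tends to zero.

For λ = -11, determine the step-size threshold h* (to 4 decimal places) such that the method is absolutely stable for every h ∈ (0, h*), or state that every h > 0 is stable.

On y'=λy, z=hλ:
  y_{n+1} = y_n + z·[7/11·y_n + 4/11·y_{n+1}] ⇒ (1 − 4/11z)y_{n+1} = (1 + 7/11z)y_n
  Hence R(z) = (1 + 7/11z)/(1 − 4/11z).

Need |R(x)|<1, x<0.
x=-1.75: |R|=0.0694
R=−1: 1+7/11x = −1+4/11x ⇒ -3/11x=2 ⇒ x=2/(-3/11)=-7.3333
Confirm numerically:
  x=-5.200: |R|=0.79874 <1
  x=-4.824: |R|=0.75152 <1
  x=-4.670: |R|=0.73080 <1
  x=-4.321: |R|=0.68049 <1
  x=-7.876: |R|=1.03830 >1
  x=-7.565: |R|=1.01684 >1
Interval (-7.3333, 0).

(-7.3333,0); λ=-11 ⇒ h* = (22/3)/11 = 0.6667.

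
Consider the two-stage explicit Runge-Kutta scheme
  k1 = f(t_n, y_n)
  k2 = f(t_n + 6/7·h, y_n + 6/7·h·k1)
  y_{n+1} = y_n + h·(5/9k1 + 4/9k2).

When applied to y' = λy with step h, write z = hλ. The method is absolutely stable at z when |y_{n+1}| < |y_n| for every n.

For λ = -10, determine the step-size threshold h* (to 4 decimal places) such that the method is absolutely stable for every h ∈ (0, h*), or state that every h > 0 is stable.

(-2.6250,0); λ=-10 ⇒ h* = (21/8)/10 = 0.2625.

Set f=λy, z=hλ:
  k1=λy_n ⇒ h·k1=z·y_n;  k2=λ(1+6/7z)y_n ⇒ h·k2=z(1+6/7z)y_n
  y_{n+1}/y_n = 1 + 5/9z + 4/9z(1+6/7z) = 1 + z + 8/21z²
  Hence R(z) = 1 + z + 8/21z².

Boundary: |R(x)|=1, x<0.
x=-1: |R|=0.3810
R=1: x+8/21x²=0 ⇒ x=−21/8=-2.6250; min R=1−1/(4·8/21)=0.3438>−1
Confirm numerically:
  x=-2.396: |R|=0.79098 <1
  x=-1.988: |R|=0.51758 <1
  x=-1.875: |R|=0.46429 <1
  x=-3.150: |R|=1.63000 >1
  x=-2.882: |R|=1.28216 >1
Interval (-2.6250, 0).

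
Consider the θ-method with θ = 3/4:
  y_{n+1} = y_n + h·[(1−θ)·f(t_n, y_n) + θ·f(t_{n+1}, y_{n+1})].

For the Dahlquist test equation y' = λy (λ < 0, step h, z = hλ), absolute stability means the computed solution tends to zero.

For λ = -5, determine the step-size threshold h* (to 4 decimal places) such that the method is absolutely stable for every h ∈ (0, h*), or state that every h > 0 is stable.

Set f=λy, z=hλ:
  y_{n+1} = y_n + z·[1/4·y_n + 3/4·y_{n+1}] ⇒ (1 − 3/4z)y_{n+1} = (1 + 1/4z)y_n
  Hence R(z) = (1 + 1/4z)/(1 − 3/4z).

Find x<0 with |R(x)|<1.
x=-0.59: |R|=0.5910
x=-2: |R|=0.2000
x=-10: |R|=0.1765
x=-100: |R|=0.3158
θ=3/4≥1/2 ⇒ |1+1/4x|<|1−3/4x| ∀x<0 ⇒ interval (−∞,0).

unbounded; (−∞, 0). Any h>0 works for λ=-5.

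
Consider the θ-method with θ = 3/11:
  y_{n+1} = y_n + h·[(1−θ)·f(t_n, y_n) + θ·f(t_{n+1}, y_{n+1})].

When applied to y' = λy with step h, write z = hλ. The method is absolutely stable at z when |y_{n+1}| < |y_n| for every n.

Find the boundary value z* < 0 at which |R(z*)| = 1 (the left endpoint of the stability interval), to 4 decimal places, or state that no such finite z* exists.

left endpoint -4.4000.

With y'=λy (z=hλ):
  y_{n+1} = y_n + z·[8/11·y_n + 3/11·y_{n+1}] ⇒ (1 − 3/11z)y_{n+1} = (1 + 8/11z)y_n
  ⇒ R(z) = (1 + 8/11z)/(1 − 3/11z).

Boundary: |R(x)|=1, x<0.
x=-0.55: |R|=0.5217
R=−1: 1+8/11x = −1+3/11x ⇒ -5/11x=2 ⇒ x=2/(-5/11)=-4.4000
Confirm numerically:
  x=-3.537: |R|=0.80033 <1
  x=-2.133: |R|=0.34853 <1
  x=-1.914: |R|=0.25756 <1
  x=-1.824: |R|=0.21807 <1
  x=-4.565: |R|=1.03341 >1
  x=-4.431: |R|=1.00638 >1
Interval (-4.4000, 0).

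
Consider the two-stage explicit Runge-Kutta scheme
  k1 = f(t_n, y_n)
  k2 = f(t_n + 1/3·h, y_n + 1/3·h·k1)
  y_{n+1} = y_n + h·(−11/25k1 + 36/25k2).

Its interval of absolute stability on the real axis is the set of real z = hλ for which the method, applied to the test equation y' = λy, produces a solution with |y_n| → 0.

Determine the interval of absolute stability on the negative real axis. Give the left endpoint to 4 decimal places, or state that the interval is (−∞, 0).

(-2.0833, 0).

Test eqn y'=λy, z=hλ:
  k1=λy_n ⇒ h·k1=z·y_n;  k2=λ(1+1/3z)y_n ⇒ h·k2=z(1+1/3z)y_n
  y_{n+1}/y_n = 1 − 11/25z + 36/25z(1+1/3z) = 1 + z + 12/25z²
  so R(z) = 1 + z + 12/25z².

Need |R(x)|<1, x<0.
x=-1: |R|=0.4800
R=1: x+12/25x²=0 ⇒ x=−25/12=-2.0833; min R=1−1/(4·12/25)=0.4792>−1
Confirm numerically:
  x=-1.363: |R|=0.52873 <1
  x=-1.330: |R|=0.51907 <1
  x=-0.883: |R|=0.49125 <1
  x=-2.362: |R|=1.31594 >1
  x=-2.351: |R|=1.30206 >1
  x=-2.109: |R|=1.02598 >1
Interval (-2.0833, 0).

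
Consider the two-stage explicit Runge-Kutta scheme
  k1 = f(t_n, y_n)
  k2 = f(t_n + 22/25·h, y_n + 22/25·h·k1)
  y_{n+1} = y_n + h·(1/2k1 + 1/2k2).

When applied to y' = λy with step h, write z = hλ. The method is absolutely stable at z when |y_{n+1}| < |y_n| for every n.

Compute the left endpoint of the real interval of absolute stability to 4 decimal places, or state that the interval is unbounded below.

Test eqn y'=λy, z=hλ:
  k1=λy_n ⇒ h·k1=z·y_n;  k2=λ(1+22/25z)y_n ⇒ h·k2=z(1+22/25z)y_n
  y_{n+1}/y_n = 1 + 1/2z + 1/2z(1+22/25z) = 1 + z + 11/25z²
  ⇒ R(z) = 1 + z + 11/25z².

Find x<0 with |R(x)|<1.
x=-0.99: |R|=0.4412
R=1: x+11/25x²=0 ⇒ x=−25/11=-2.2727; min R=1−1/(4·11/25)=0.4318>−1
Confirm numerically:
  x=-1.881: |R|=0.67579 <1
  x=-1.236: |R|=0.43619 <1
  x=-1.200: |R|=0.43360 <1
  x=-2.776: |R|=1.61472 >1
  x=-2.652: |R|=1.44257 >1
  x=-2.404: |R|=1.13886 >1
Stable set (-2.2727, 0).

z* = -2.2727.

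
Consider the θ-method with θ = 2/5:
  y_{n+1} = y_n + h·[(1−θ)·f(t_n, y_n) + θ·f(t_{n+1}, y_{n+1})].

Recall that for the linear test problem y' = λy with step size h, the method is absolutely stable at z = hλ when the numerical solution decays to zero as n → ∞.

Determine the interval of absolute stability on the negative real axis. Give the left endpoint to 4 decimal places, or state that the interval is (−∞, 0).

z∈(-10.0000,0).

On y'=λy, z=hλ:
  y_{n+1} = y_n + z·[3/5·y_n + 2/5·y_{n+1}] ⇒ (1 − 2/5z)y_{n+1} = (1 + 3/5z)y_n
  Hence R(z) = (1 + 3/5z)/(1 − 2/5z).

Boundary: |R(x)|=1, x<0.
x=-1.61: |R|=0.0207
R=−1: 1+3/5x = −1+2/5x ⇒ -1/5x=2 ⇒ x=2/(-1/5)=-10.0000
Confirm numerically:
  x=-9.853: |R|=0.99405 <1
  x=-6.335: |R|=0.79259 <1
  x=-5.460: |R|=0.71482 <1
  x=-10.545: |R|=1.02089 >1
  x=-10.427: |R|=1.01652 >1
  x=-10.184: |R|=1.00725 >1
Stable set (-10.0000, 0).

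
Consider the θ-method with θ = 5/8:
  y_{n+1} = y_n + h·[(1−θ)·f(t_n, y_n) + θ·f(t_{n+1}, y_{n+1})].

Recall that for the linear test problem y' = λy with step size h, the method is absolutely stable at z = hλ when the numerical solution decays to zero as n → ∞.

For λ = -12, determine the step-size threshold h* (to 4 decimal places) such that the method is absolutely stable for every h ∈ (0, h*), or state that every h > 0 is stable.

On y'=λy, z=hλ:
  y_{n+1} = y_n + z·[3/8·y_n + 5/8·y_{n+1}] ⇒ (1 − 5/8z)y_{n+1} = (1 + 3/8z)y_n
  Hence R(z) = (1 + 3/8z)/(1 − 5/8z).

Need |R(x)|<1, x<0.
x=-0.44: |R|=0.6549
x=-2: |R|=0.1111
x=-10: |R|=0.3793
x=-100: |R|=0.5748
θ=5/8≥1/2 ⇒ |1+3/8x|<|1−5/8x| ∀x<0 ⇒ interval (−∞,0).

interval (−∞, 0). Any h>0 works for λ=-12.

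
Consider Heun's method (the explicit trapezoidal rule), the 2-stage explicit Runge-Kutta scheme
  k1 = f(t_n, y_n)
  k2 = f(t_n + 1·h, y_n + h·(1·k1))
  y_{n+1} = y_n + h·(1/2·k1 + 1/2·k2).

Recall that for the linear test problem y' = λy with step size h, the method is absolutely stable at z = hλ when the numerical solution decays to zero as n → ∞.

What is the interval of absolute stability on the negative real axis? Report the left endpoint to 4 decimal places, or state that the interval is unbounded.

(-2.0000, 0).

On y'=λy, z=hλ:
  order 2, 2-stage ⇒ R(z)=1+z+z^2/2
  (e.g. R(-0.55)=0.60125, |R|=0.60125)

Need |R(x)|<1, x<0.
x=-0.55: |R|=0.6013
|R(-1.07)|=0.5025 |R(-0.85)|=0.5112 |R(-0.73)|=0.5364
Bisect:
  x_lo=-2.8492 |R|=2.2098  x_hi=-0.2028 |R|=0.8178
  mid=-1.52600 |R|=0.63834 →hi
  mid=-2.18761 |R|=1.20521 →lo
  mid=-1.85681 |R|=0.86706 →hi
  mid=-2.02221 |R|=1.02246 →lo
  mid=-1.93951 |R|=0.94134 →hi
  mid=-1.98086 |R|=0.98104 →hi
  mid=-2.00153 |R|=1.00154 →lo
  mid=-1.99120 |R|=0.99124 →hi
  mid=-1.99637 |R|=0.99637 →hi
  ...
  [-2.00008,-1.99992] ⇒ x*=-2.0000
Stable set (-2.0000, 0).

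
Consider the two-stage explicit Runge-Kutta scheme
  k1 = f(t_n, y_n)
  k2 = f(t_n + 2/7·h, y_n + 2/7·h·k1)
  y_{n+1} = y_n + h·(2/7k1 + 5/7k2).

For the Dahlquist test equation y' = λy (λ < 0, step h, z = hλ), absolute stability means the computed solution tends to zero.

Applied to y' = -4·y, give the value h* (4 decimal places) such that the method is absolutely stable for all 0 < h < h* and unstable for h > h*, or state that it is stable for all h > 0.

With y'=λy (z=hλ):
  k1=λy_n ⇒ h·k1=z·y_n;  k2=λ(1+2/7z)y_n ⇒ h·k2=z(1+2/7z)y_n
  y_{n+1}/y_n = 1 + 2/7z + 5/7z(1+2/7z) = 1 + z + 10/49z²
  R(z) = 1 + z + 10/49z².

Need |R(x)|<1, x<0.
x=-1.57: |R|=0.0670
R=1: x+10/49x²=0 ⇒ x=−49/10=-4.9000; min R=1−1/(4·10/49)=-0.2250>−1
Confirm numerically:
  x=-3.918: |R|=0.21480 <1
  x=-3.538: |R|=0.01658 <1
  x=-3.439: |R|=0.02538 <1
  x=-3.270: |R|=0.08778 <1
  x=-5.487: |R|=1.65732 >1
  x=-5.025: |R|=1.12819 >1
Stable set (-4.9000, 0).

(-4.9000,0); λ=-4 ⇒ h* = (49/10)/4 = 1.2250.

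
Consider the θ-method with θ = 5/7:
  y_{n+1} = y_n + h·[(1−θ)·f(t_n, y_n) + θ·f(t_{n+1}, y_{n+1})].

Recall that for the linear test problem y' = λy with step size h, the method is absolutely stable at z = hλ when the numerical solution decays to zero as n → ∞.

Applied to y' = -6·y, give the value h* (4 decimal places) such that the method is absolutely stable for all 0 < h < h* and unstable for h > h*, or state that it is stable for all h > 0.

Set f=λy, z=hλ:
  y_{n+1} = y_n + z·[2/7·y_n + 5/7·y_{n+1}] ⇒ (1 − 5/7z)y_{n+1} = (1 + 2/7z)y_n
  R(z) = (1 + 2/7z)/(1 − 5/7z).

Need |R(x)|<1, x<0.
x=-1.67: |R|=0.2384
x=-2: |R|=0.1765
x=-10: |R|=0.2281
x=-100: |R|=0.3807
θ=5/7≥1/2 ⇒ |1+2/7x|<|1−5/7x| ∀x<0 ⇒ stable on all of ℝ⁻.

(−∞, 0) — no finite endpoint. Any h>0 works for λ=-6.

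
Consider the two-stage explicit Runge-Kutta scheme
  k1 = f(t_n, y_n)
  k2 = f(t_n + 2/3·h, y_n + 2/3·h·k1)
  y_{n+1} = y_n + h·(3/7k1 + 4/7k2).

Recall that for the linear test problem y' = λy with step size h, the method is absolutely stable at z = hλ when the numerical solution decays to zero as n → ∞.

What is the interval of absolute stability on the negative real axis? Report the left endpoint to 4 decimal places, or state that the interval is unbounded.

On y'=λy, z=hλ:
  k1=λy_n ⇒ h·k1=z·y_n;  k2=λ(1+2/3z)y_n ⇒ h·k2=z(1+2/3z)y_n
  y_{n+1}/y_n = 1 + 3/7z + 4/7z(1+2/3z) = 1 + z + 8/21z²
  ⇒ R(z) = 1 + z + 8/21z².

Solve |R(x)|<1 on ℝ⁻.
x=-0.51: |R|=0.5891
R=1: x+8/21x²=0 ⇒ x=−21/8=-2.6250; min R=1−1/(4·8/21)=0.3438>−1
Confirm numerically:
  x=-2.194: |R|=0.63977 <1
  x=-1.671: |R|=0.39271 <1
  x=-1.533: |R|=0.36227 <1
  x=-1.220: |R|=0.34701 <1
  x=-3.203: |R|=1.70527 >1
  x=-3.177: |R|=1.66808 >1
  x=-2.818: |R|=1.20719 >1
So |R|<1 on (-2.6250, 0).

z∈(-2.6250,0).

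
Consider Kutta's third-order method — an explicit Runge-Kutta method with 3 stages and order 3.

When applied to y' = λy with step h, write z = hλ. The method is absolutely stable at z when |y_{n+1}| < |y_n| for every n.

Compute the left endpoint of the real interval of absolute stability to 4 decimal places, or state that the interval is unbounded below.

z* = -2.5127.

Set f=λy, z=hλ:
  order 3, 3-stage ⇒ R(z)=1+z+z^2/2+z^3/6
  (e.g. R(-1.68)=-0.05907, |R|=0.05907)

Need |R(x)|<1, x<0.
x=-1.68: |R|=0.0591
|R(-2.59)|=1.1316 |R(-0.95)|=0.3584 |R(-0.89)|=0.3886
Bisect:
  x_lo=-3.2617 |R|=2.7256  x_hi=-0.2565 |R|=0.7736
  mid=-1.75907 |R|=0.11910 →hi
  mid=-2.51036 |R|=0.99609 →hi
  mid=-2.88601 |R|=1.72778 →lo
  mid=-2.69819 |R|=1.33198 →lo
  mid=-2.60428 |R|=1.15696 →lo
  mid=-2.55732 |R|=1.07481 →lo
  mid=-2.53384 |R|=1.03503 →lo
  mid=-2.52210 |R|=1.01545 →lo
  mid=-2.51623 |R|=1.00575 →lo
  mid=-2.51330 |R|=1.00091 →lo
  ...
  [-2.51275,-2.51257] ⇒ x*=-2.5127
Stable set (-2.5127, 0).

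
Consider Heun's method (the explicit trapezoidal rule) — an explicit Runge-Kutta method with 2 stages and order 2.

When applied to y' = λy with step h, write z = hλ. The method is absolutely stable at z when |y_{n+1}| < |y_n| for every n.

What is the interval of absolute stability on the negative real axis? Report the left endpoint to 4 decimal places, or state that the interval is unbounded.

(-2.0000, 0).

Set f=λy, z=hλ:
  order 2, 2-stage ⇒ R(z)=1+z+z^2/2
  (e.g. R(-0.61)=0.57605, |R|=0.57605)

Solve |R(x)|<1 on ℝ⁻.
x=-0.61: |R|=0.5760
|R(-2.22)|=1.2442 |R(-1.93)|=0.9325 |R(-0.86)|=0.5098
Bisect:
  x_lo=-2.4954 |R|=1.6182  x_hi=-0.3094 |R|=0.7385
  mid=-1.40242 |R|=0.58097 →hi
  mid=-1.94893 |R|=0.95023 →hi
  mid=-2.22218 |R|=1.24686 →lo
  mid=-2.08555 |R|=1.08921 →lo
  mid=-2.01724 |R|=1.01739 →lo
  mid=-1.98308 |R|=0.98323 →hi
  mid=-2.00016 |R|=1.00016 →lo
  ...
  [-2.00003,-1.99990] ⇒ x*=-2.0000
Stable set (-2.0000, 0).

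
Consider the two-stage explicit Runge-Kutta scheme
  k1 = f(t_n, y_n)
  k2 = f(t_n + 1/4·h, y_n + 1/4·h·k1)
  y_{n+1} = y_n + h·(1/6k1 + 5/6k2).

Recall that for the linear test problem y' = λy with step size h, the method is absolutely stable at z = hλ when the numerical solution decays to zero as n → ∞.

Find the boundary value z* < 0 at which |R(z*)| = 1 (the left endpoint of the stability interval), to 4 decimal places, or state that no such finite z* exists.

Test eqn y'=λy, z=hλ:
  k1=λy_n ⇒ h·k1=z·y_n;  k2=λ(1+1/4z)y_n ⇒ h·k2=z(1+1/4z)y_n
  y_{n+1}/y_n = 1 + 1/6z + 5/6z(1+1/4z) = 1 + z + 5/24z²
  Hence R(z) = 1 + z + 5/24z².

Find x<0 with |R(x)|<1.
x=-1.26: |R|=0.0707
R=1: x+5/24x²=0 ⇒ x=−24/5=-4.8000; min R=1−1/(4·5/24)=-0.2000>−1
Confirm numerically:
  x=-4.242: |R|=0.50687 <1
  x=-3.942: |R|=0.29537 <1
  x=-2.198: |R|=0.19150 <1
  x=-2.049: |R|=0.17433 <1
  x=-5.279: |R|=1.52680 >1
  x=-5.106: |R|=1.32551 >1
  x=-5.009: |R|=1.21810 >1
So |R|<1 on (-4.8000, 0).

z* = -4.8000.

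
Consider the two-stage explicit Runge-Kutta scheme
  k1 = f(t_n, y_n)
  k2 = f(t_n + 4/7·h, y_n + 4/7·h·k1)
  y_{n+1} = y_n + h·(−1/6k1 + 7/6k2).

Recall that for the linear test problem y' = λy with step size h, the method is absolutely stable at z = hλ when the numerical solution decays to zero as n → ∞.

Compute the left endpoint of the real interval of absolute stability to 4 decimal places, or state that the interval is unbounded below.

left endpoint -1.5000.

Set f=λy, z=hλ:
  k1=λy_n ⇒ h·k1=z·y_n;  k2=λ(1+4/7z)y_n ⇒ h·k2=z(1+4/7z)y_n
  y_{n+1}/y_n = 1 − 1/6z + 7/6z(1+4/7z) = 1 + z + 2/3z²
  R(z) = 1 + z + 2/3z².

Boundary: |R(x)|=1, x<0.
x=-0.53: |R|=0.6573
R=1: x+2/3x²=0 ⇒ x=−3/2=-1.5000; min R=1−1/(4·2/3)=0.6250>−1
Confirm numerically:
  x=-1.401: |R|=0.90753 <1
  x=-1.386: |R|=0.89466 <1
  x=-0.908: |R|=0.64164 <1
  x=-0.779: |R|=0.62556 <1
  x=-1.978: |R|=1.63032 >1
  x=-1.875: |R|=1.46875 >1
  x=-1.529: |R|=1.02956 >1
Interval (-1.5000, 0).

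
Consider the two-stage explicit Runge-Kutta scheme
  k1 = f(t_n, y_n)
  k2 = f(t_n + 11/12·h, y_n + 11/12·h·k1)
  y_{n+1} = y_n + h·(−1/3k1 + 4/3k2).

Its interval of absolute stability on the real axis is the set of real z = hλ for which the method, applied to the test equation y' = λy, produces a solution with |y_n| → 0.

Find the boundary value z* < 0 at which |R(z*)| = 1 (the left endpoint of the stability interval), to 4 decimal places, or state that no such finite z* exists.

With y'=λy (z=hλ):
  k1=λy_n ⇒ h·k1=z·y_n;  k2=λ(1+11/12z)y_n ⇒ h·k2=z(1+11/12z)y_n
  y_{n+1}/y_n = 1 − 1/3z + 4/3z(1+11/12z) = 1 + z + 11/9z²
  so R(z) = 1 + z + 11/9z².

Boundary: |R(x)|=1, x<0.
x=-0.81: |R|=0.9919
R=1: x+11/9x²=0 ⇒ x=−9/11=-0.8182; min R=1−1/(4·11/9)=0.7955>−1
Confirm numerically:
  x=-0.749: |R|=0.93667 <1
  x=-0.625: |R|=0.85243 <1
  x=-0.613: |R|=0.84627 <1
  x=-0.420: |R|=0.79560 <1
  x=-1.234: |R|=1.62715 >1
  x=-1.186: |R|=1.53317 >1
Interval (-0.8182, 0).

z* = -0.8182.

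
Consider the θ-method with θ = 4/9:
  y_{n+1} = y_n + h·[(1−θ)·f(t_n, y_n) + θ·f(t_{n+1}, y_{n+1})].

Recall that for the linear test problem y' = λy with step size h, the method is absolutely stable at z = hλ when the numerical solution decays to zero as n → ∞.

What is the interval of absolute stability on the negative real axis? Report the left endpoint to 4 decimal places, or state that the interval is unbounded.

(-18.0000, 0).

Set f=λy, z=hλ:
  y_{n+1} = y_n + z·[5/9·y_n + 4/9·y_{n+1}] ⇒ (1 − 4/9z)y_{n+1} = (1 + 5/9z)y_n
  Hence R(z) = (1 + 5/9z)/(1 − 4/9z).

Need |R(x)|<1, x<0.
x=-1.37: |R|=0.1485
R=−1: 1+5/9x = −1+4/9x ⇒ -1/9x=2 ⇒ x=2/(-1/9)=-18.0000
Confirm numerically:
  x=-17.821: |R|=0.99777 <1
  x=-17.748: |R|=0.99685 <1
  x=-15.492: |R|=0.96466 <1
  x=-9.050: |R|=0.80199 <1
  x=-18.474: |R|=1.00572 >1
  x=-18.450: |R|=1.00543 >1
Interval (-18.0000, 0).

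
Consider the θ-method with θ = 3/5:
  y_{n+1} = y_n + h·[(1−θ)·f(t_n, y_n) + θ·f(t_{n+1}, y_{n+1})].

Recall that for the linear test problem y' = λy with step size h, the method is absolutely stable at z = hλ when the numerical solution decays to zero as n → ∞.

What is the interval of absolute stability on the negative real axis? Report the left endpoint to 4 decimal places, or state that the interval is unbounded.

On y'=λy, z=hλ:
  y_{n+1} = y_n + z·[2/5·y_n + 3/5·y_{n+1}] ⇒ (1 − 3/5z)y_{n+1} = (1 + 2/5z)y_n
  Hence R(z) = (1 + 2/5z)/(1 − 3/5z).

Boundary: |R(x)|=1, x<0.
x=-1.19: |R|=0.3057
x=-2: |R|=0.0909
x=-10: |R|=0.4286
x=-100: |R|=0.6393
θ=3/5≥1/2 ⇒ |1+2/5x|<|1−3/5x| ∀x<0 ⇒ unbounded interval.

interval (−∞, 0).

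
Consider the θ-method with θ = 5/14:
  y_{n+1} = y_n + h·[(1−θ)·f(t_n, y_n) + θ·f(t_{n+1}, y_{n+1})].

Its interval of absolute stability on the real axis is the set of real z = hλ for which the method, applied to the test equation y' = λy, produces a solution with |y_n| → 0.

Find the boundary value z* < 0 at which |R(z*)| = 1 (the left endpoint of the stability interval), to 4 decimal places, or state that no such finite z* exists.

z* = -7.0000.

Test eqn y'=λy, z=hλ:
  y_{n+1} = y_n + z·[9/14·y_n + 5/14·y_{n+1}] ⇒ (1 − 5/14z)y_{n+1} = (1 + 9/14z)y_n
  ⇒ R(z) = (1 + 9/14z)/(1 − 5/14z).

Boundary: |R(x)|=1, x<0.
x=-1.62: |R|=0.0262
R=−1: 1+9/14x = −1+5/14x ⇒ -2/7x=2 ⇒ x=2/(-2/7)=-7.0000
Confirm numerically:
  x=-6.505: |R|=0.95744 <1
  x=-4.192: |R|=0.67872 <1
  x=-3.719: |R|=0.59736 <1
  x=-3.287: |R|=0.51201 <1
  x=-7.438: |R|=1.03423 >1
  x=-7.134: |R|=1.01079 >1
  x=-7.071: |R|=1.00575 >1
So |R|<1 on (-7.0000, 0).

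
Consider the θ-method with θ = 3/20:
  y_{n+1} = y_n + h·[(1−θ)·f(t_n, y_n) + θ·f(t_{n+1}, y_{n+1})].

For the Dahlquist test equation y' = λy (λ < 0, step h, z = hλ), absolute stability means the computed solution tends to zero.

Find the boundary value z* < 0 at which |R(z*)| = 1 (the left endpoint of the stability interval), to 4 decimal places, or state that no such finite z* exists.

z* = -2.8571.

Test eqn y'=λy, z=hλ:
  y_{n+1} = y_n + z·[17/20·y_n + 3/20·y_{n+1}] ⇒ (1 − 3/20z)y_{n+1} = (1 + 17/20z)y_n
  so R(z) = (1 + 17/20z)/(1 − 3/20z).

Find x<0 with |R(x)|<1.
x=-1.51: |R|=0.2311
R=−1: 1+17/20x = −1+3/20x ⇒ -7/10x=2 ⇒ x=2/(-7/10)=-2.8571
Confirm numerically:
  x=-2.702: |R|=0.92272 <1
  x=-1.987: |R|=0.53076 <1
  x=-1.592: |R|=0.28511 <1
  x=-1.216: |R|=0.02842 <1
  x=-3.346: |R|=1.22784 >1
  x=-2.904: |R|=1.02285 >1
Stable set (-2.8571, 0).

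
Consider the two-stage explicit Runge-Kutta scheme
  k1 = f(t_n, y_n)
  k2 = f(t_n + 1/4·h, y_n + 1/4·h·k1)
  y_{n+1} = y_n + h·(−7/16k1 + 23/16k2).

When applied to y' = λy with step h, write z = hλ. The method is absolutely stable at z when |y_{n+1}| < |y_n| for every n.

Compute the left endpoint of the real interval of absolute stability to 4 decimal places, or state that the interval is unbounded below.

left endpoint -2.7826.

Test eqn y'=λy, z=hλ:
  k1=λy_n ⇒ h·k1=z·y_n;  k2=λ(1+1/4z)y_n ⇒ h·k2=z(1+1/4z)y_n
  y_{n+1}/y_n = 1 − 7/16z + 23/16z(1+1/4z) = 1 + z + 23/64z²
  ⇒ R(z) = 1 + z + 23/64z².

Need |R(x)|<1, x<0.
x=-0.45: |R|=0.6228
R=1: x+23/64x²=0 ⇒ x=−64/23=-2.7826; min R=1−1/(4·23/64)=0.3043>−1
Confirm numerically:
  x=-2.603: |R|=0.83198 <1
  x=-1.918: |R|=0.40404 <1
  x=-1.423: |R|=0.30471 <1
  x=-3.236: |R|=1.52727 >1
  x=-2.964: |R|=1.19322 >1
  x=-2.879: |R|=1.09973 >1
Interval (-2.7826, 0).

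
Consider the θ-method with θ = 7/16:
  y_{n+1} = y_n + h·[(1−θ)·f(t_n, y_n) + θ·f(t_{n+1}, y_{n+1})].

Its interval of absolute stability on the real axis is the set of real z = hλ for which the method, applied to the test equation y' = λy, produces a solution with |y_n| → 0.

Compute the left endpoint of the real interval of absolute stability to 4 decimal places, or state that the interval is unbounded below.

left endpoint -16.0000.

On y'=λy, z=hλ:
  y_{n+1} = y_n + z·[9/16·y_n + 7/16·y_{n+1}] ⇒ (1 − 7/16z)y_{n+1} = (1 + 9/16z)y_n
  Hence R(z) = (1 + 9/16z)/(1 − 7/16z).

Solve |R(x)|<1 on ℝ⁻.
x=-0.97: |R|=0.3190
R=−1: 1+9/16x = −1+7/16x ⇒ -1/8x=2 ⇒ x=2/(-1/8)=-16.0000
Confirm numerically:
  x=-10.768: |R|=0.88548 <1
  x=-9.347: |R|=0.83659 <1
  x=-8.305: |R|=0.79241 <1
  x=-16.233: |R|=1.00359 >1
  x=-16.176: |R|=1.00272 >1
Interval (-16.0000, 0).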